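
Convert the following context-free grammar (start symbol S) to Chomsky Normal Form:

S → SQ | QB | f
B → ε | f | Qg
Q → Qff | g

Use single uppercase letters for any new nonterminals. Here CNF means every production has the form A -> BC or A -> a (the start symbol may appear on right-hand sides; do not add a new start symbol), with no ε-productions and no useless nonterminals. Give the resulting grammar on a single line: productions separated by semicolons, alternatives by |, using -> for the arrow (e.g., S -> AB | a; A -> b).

S -> f | g | QB | QE | SQ; A -> g; B -> f | QA; C -> f; D -> CC; E -> CC; Q -> g | QD

Nullable: {B}; after ε-elimination: S -> Q | f | QB | SQ; B -> f | Qg; Q -> g | Qff.
After unit-elimination: S -> f | g | QB | SQ | Qff; B -> f | Qg; Q -> g | Qff.
TERM: introduce C -> f, A -> g and substitute in every rule of length ≥2.
BIN: Q -> QCC becomes Q -> QD, D -> CC; S -> QCC becomes S -> QE, E -> CC.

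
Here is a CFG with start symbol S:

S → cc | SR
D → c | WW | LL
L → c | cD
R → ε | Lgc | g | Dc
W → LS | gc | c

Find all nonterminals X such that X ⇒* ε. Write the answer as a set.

{R}

Directly nullable (have an ε-rule): {R}.
Not nullable: D, L, S, W — each has a terminal in every rule's right-hand side or depends on a non-nullable symbol.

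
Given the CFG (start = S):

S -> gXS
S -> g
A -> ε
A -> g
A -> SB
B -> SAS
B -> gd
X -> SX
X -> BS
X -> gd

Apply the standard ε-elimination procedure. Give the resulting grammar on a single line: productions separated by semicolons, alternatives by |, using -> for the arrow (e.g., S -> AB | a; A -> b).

S -> g | gXS; A -> g | SB; B -> SS | gd | SAS; X -> BS | SX | gd

Nullable set: {A}.
Drop A -> ε.
B -> SAS: A nullable, giving SAS | SS.
Unchanged (no nullable symbols): S -> g; S -> gXS; A -> SB; A -> g; B -> gd; X -> BS; X -> SX; X -> gd.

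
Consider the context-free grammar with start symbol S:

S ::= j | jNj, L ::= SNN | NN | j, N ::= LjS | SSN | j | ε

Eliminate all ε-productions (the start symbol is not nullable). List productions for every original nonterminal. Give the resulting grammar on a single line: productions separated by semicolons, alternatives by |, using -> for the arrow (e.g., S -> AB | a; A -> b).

S -> j | jj | jNj; L -> N | S | j | NN | SN | SNN; N -> j | SS | jS | LjS | SSN

Nullable set: {L, N}.
S -> jNj: N nullable, giving jNj | jj.
L -> NN: N, N nullable, giving N | NN.
L -> SNN: N, N nullable, giving S | SN | SNN.
Drop N -> ε.
N -> LjS: L nullable, giving LjS | jS.
N -> SSN: N nullable, giving SS | SSN.
Unchanged (no nullable symbols): S -> j; L -> j; N -> j.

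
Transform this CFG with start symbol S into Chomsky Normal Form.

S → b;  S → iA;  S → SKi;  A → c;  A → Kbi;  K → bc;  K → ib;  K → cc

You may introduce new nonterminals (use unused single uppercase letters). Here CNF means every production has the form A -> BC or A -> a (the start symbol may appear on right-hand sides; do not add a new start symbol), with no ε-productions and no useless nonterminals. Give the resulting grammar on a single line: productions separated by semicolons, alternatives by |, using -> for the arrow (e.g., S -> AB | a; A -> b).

No ε-productions.
No unit productions to eliminate.
TERM: introduce B -> b, D -> c, C -> i and substitute in every rule of length ≥2.
BIN: A -> KBC becomes A -> KE, E -> BC; S -> SKC becomes S -> SF, F -> KC.

S -> b | CA | SF; A -> c | KE; B -> b; C -> i; D -> c; E -> BC; F -> KC; K -> BD | CB | DD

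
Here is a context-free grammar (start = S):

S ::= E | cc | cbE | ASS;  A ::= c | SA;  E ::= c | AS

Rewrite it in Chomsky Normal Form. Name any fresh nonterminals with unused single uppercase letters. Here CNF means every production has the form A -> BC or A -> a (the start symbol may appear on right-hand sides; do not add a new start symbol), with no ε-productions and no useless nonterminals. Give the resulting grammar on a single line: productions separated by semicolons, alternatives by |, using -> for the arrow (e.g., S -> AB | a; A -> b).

No ε-productions.
After unit-elimination: S -> c | AS | cc | ASS | cbE; A -> c | SA; E -> c | AS.
TERM: introduce C -> b, B -> c and substitute in every rule of length ≥2.
BIN: S -> ASS becomes S -> AD, D -> SS; S -> BCE becomes S -> BF, F -> CE.

S -> c | AD | AS | BB | BF; A -> c | SA; B -> c; C -> b; D -> SS; E -> c | AS; F -> CE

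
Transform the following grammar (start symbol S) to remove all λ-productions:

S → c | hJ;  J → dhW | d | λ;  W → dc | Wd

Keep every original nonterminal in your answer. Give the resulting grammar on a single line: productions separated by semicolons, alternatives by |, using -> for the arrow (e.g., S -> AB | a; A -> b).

S -> c | h | hJ; J -> d | dhW; W -> Wd | dc

Nullable set: {J}.
S -> hJ: J nullable, giving h | hJ.
Drop J -> λ.
Unchanged (no nullable symbols): S -> c; J -> d; J -> dhW; W -> Wd; W -> dc.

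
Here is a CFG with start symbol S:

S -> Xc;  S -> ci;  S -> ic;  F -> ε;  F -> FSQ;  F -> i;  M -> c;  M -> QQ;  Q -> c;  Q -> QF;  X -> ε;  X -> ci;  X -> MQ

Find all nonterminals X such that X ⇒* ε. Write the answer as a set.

Directly nullable (have an ε-rule): {F, X}.
Not nullable: M, Q, S — each has a terminal in every rule's right-hand side or depends on a non-nullable symbol.

{F, X}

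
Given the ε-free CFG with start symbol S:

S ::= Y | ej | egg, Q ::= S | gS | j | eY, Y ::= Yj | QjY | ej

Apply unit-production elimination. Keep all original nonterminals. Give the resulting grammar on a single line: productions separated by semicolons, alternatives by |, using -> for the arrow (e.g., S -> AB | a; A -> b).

Unit productions: Q->S, S->Y.
Unit pairs (A ⇒* B via units): (Q,S), (Q,Y), (S,Y).
S: inherits non-unit rules of {S, Y} → QjY | Yj | egg | ej.
Q: inherits non-unit rules of {Q, S, Y} → QjY | Yj | eY | egg | ej | gS | j.
Y: inherits non-unit rules of {Y} → QjY | Yj | ej.

S -> Yj | ej | QjY | egg; Q -> j | Yj | eY | ej | gS | QjY | egg; Y -> Yj | ej | QjY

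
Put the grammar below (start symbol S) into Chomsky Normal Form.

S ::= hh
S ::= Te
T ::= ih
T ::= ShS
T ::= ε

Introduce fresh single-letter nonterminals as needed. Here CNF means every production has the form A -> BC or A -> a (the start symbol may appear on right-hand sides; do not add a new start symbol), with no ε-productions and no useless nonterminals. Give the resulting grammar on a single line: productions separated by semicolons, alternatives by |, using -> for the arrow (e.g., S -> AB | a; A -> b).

S -> e | BB | TA; A -> e; B -> h; C -> i; D -> BS; T -> CB | SD

Nullable: {T}; after ε-elimination: S -> e | Te | hh; T -> ih | ShS.
No unit productions to eliminate.
TERM: introduce A -> e, B -> h, C -> i and substitute in every rule of length ≥2.
BIN: T -> SBS becomes T -> SD, D -> BS.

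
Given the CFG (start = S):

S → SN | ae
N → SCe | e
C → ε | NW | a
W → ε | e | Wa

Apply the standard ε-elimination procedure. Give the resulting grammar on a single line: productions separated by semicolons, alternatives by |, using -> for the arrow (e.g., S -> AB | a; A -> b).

S -> SN | ae; C -> N | a | NW; N -> e | Se | SCe; W -> a | e | Wa

Nullable set: {C, W}.
Drop C -> ε.
C -> NW: W nullable, giving N | NW.
N -> SCe: C nullable, giving SCe | Se.
Drop W -> ε.
W -> Wa: W nullable, giving Wa | a.
Unchanged (no nullable symbols): S -> SN; S -> ae; C -> a; N -> e; W -> e.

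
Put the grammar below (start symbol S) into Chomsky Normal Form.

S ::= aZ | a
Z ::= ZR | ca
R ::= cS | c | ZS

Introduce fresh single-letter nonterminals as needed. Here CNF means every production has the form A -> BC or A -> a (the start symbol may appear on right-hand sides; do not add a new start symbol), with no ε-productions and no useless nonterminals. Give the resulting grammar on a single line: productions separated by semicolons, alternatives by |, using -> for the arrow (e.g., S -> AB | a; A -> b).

S -> a | BZ; A -> c; B -> a; R -> c | AS | ZS; Z -> AB | ZR

No ε-productions.
No unit productions to eliminate.
TERM: introduce B -> a, A -> c and substitute in every rule of length ≥2.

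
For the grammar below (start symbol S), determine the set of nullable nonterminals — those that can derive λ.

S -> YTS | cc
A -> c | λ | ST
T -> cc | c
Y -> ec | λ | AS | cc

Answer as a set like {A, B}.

Directly nullable (have an ε-rule): {A, Y}.
Not nullable: S, T — each has a terminal in every rule's right-hand side or depends on a non-nullable symbol.

{A, Y}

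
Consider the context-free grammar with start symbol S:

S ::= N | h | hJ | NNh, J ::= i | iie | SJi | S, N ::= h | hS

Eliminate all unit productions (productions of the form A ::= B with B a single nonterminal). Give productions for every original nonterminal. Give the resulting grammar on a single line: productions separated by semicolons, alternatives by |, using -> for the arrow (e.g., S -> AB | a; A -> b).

Unit productions: J->S, S->N.
Unit pairs (A ⇒* B via units): (J,N), (J,S), (S,N).
S: inherits non-unit rules of {N, S} → NNh | h | hJ | hS.
J: inherits non-unit rules of {J, N, S} → NNh | SJi | h | hJ | hS | i | iie.
N: inherits non-unit rules of {N} → h | hS.

S -> h | hJ | hS | NNh; J -> h | i | hJ | hS | NNh | SJi | iie; N -> h | hS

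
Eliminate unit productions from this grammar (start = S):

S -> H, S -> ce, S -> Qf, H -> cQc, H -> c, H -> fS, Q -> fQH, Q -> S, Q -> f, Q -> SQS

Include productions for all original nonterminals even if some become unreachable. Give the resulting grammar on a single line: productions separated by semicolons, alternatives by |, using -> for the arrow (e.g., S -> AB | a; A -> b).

Unit productions: Q->S, S->H.
Unit pairs (A ⇒* B via units): (Q,H), (Q,S), (S,H).
S: inherits non-unit rules of {H, S} → Qf | c | cQc | ce | fS.
H: inherits non-unit rules of {H} → c | cQc | fS.
Q: inherits non-unit rules of {H, Q, S} → Qf | SQS | c | cQc | ce | f | fQH | fS.

S -> c | Qf | ce | fS | cQc; H -> c | fS | cQc; Q -> c | f | Qf | ce | fS | SQS | cQc | fQH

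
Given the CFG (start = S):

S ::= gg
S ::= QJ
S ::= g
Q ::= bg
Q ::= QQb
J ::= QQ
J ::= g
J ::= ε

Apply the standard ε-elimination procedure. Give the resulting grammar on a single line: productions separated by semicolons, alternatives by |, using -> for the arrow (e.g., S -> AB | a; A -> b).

Nullable set: {J}.
S -> QJ: J nullable, giving Q | QJ.
Drop J -> ε.
Unchanged (no nullable symbols): S -> g; S -> gg; J -> QQ; J -> g; Q -> QQb; Q -> bg.

S -> Q | g | QJ | gg; J -> g | QQ; Q -> bg | QQb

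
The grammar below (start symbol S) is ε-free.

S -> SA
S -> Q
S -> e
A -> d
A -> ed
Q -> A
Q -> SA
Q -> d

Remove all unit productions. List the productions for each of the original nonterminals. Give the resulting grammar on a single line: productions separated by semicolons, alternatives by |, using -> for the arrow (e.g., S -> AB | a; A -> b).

Unit productions: Q->A, S->Q.
Unit pairs (A ⇒* B via units): (Q,A), (S,A), (S,Q).
S: inherits non-unit rules of {A, Q, S} → SA | d | e | ed.
A: inherits non-unit rules of {A} → d | ed.
Q: inherits non-unit rules of {A, Q} → SA | d | ed.

S -> d | e | SA | ed; A -> d | ed; Q -> d | SA | ed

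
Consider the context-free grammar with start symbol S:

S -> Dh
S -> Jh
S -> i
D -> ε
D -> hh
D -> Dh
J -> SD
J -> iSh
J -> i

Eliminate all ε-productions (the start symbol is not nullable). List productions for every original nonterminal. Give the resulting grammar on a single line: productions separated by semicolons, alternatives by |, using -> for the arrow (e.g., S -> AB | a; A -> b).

S -> h | i | Dh | Jh; D -> h | Dh | hh; J -> S | i | SD | iSh

Nullable set: {D}.
S -> Dh: D nullable, giving Dh | h.
Drop D -> ε.
D -> Dh: D nullable, giving Dh | h.
J -> SD: D nullable, giving S | SD.
Unchanged (no nullable symbols): S -> Jh; S -> i; D -> hh; J -> i; J -> iSh.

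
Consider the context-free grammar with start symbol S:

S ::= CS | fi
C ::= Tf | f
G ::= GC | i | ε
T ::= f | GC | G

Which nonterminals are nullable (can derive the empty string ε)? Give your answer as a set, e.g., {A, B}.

{G, T}

Directly nullable (have an ε-rule): {G}.
T is nullable via T -> G (every symbol on the right is already known nullable).
Not nullable: C, S — each has a terminal in every rule's right-hand side or depends on a non-nullable symbol.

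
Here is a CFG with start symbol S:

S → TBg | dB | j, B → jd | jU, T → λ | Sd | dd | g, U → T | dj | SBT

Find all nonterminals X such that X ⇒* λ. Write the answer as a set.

{T, U}

Directly nullable (have an ε-rule): {T}.
U is nullable via U -> T (every symbol on the right is already known nullable).
Not nullable: B, S — each has a terminal in every rule's right-hand side or depends on a non-nullable symbol.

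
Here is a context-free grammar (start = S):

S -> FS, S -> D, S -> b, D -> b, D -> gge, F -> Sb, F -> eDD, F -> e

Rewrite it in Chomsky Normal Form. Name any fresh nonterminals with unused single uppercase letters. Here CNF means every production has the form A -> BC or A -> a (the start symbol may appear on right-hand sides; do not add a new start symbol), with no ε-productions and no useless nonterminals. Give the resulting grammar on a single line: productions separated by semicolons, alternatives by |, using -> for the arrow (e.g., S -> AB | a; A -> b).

No ε-productions.
After unit-elimination: S -> b | FS | gge; D -> b | gge; F -> e | Sb | eDD.
TERM: introduce C -> b, B -> e, A -> g and substitute in every rule of length ≥2.
BIN: D -> AAB becomes D -> AE, E -> AB; F -> BDD becomes F -> BG, G -> DD; S -> AAB becomes S -> AH, H -> AB.

S -> b | AH | FS; A -> g; B -> e; C -> b; D -> b | AE; E -> AB; F -> e | BG | SC; G -> DD; H -> AB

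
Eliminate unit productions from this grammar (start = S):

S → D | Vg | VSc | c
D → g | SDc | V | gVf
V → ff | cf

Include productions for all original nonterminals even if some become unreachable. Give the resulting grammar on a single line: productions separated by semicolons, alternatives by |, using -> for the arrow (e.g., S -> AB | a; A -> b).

Unit productions: D->V, S->D.
Unit pairs (A ⇒* B via units): (D,V), (S,D), (S,V).
S: inherits non-unit rules of {D, S, V} → SDc | VSc | Vg | c | cf | ff | g | gVf.
D: inherits non-unit rules of {D, V} → SDc | cf | ff | g | gVf.
V: inherits non-unit rules of {V} → cf | ff.

S -> c | g | Vg | cf | ff | SDc | VSc | gVf; D -> g | cf | ff | SDc | gVf; V -> cf | ff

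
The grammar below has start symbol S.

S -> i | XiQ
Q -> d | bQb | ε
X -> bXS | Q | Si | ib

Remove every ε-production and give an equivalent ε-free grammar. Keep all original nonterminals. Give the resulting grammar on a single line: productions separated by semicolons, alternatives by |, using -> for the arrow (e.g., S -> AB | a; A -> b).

Nullable set: {Q, X}.
S -> XiQ: X, Q nullable, giving Xi | XiQ | i | iQ.
Drop Q -> ε.
Q -> bQb: Q nullable, giving bQb | bb.
X -> Q: Q nullable, giving Q.
X -> bXS: X nullable, giving bS | bXS.
Unchanged (no nullable symbols): S -> i; Q -> d; X -> Si; X -> ib.

S -> i | Xi | iQ | XiQ; Q -> d | bb | bQb; X -> Q | Si | bS | ib | bXS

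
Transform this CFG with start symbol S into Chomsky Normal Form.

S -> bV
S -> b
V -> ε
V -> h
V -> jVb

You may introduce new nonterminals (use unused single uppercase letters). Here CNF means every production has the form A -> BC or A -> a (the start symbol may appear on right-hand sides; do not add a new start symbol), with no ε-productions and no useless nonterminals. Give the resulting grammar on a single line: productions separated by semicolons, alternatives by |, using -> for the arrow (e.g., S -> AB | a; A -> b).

S -> b | AV; A -> b; B -> j; C -> VA; V -> h | BA | BC

Nullable: {V}; after ε-elimination: S -> b | bV; V -> h | jb | jVb.
No unit productions to eliminate.
TERM: introduce A -> b, B -> j and substitute in every rule of length ≥2.
BIN: V -> BVA becomes V -> BC, C -> VA.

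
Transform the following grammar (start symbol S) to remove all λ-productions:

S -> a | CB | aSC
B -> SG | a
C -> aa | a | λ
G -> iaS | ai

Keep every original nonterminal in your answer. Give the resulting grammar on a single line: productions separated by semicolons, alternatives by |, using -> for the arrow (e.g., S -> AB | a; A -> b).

Nullable set: {C}.
S -> CB: C nullable, giving B | CB.
S -> aSC: C nullable, giving aS | aSC.
Drop C -> λ.
Unchanged (no nullable symbols): S -> a; B -> SG; B -> a; C -> a; C -> aa; G -> ai; G -> iaS.

S -> B | a | CB | aS | aSC; B -> a | SG; C -> a | aa; G -> ai | iaS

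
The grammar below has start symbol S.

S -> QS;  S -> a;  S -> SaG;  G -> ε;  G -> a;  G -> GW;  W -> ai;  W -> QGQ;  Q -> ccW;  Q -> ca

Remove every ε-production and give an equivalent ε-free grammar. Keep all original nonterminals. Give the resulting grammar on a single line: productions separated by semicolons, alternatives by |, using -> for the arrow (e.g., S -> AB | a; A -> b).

S -> a | QS | Sa | SaG; G -> W | a | GW; Q -> ca | ccW; W -> QQ | ai | QGQ

Nullable set: {G}.
S -> SaG: G nullable, giving Sa | SaG.
Drop G -> ε.
G -> GW: G nullable, giving GW | W.
W -> QGQ: G nullable, giving QGQ | QQ.
Unchanged (no nullable symbols): S -> QS; S -> a; G -> a; Q -> ca; Q -> ccW; W -> ai.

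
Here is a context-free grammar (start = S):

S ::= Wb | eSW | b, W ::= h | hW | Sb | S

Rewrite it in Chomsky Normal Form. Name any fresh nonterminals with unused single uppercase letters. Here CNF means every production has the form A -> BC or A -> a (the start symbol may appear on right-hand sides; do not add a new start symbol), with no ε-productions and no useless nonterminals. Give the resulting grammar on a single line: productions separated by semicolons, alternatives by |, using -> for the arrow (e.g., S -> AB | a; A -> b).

S -> b | BD | WA; A -> b; B -> e; C -> h; D -> SW; E -> SW; W -> b | h | BE | CW | SA | WA

No ε-productions.
After unit-elimination: S -> b | Wb | eSW; W -> b | h | Sb | Wb | hW | eSW.
TERM: introduce A -> b, B -> e, C -> h and substitute in every rule of length ≥2.
BIN: S -> BSW becomes S -> BD, D -> SW; W -> BSW becomes W -> BE, E -> SW.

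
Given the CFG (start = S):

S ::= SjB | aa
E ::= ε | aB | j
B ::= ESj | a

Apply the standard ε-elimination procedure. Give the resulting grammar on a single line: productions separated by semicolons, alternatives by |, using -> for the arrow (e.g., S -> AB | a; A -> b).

Nullable set: {E}.
B -> ESj: E nullable, giving ESj | Sj.
Drop E -> ε.
Unchanged (no nullable symbols): S -> SjB; S -> aa; B -> a; E -> aB; E -> j.

S -> aa | SjB; B -> a | Sj | ESj; E -> j | aB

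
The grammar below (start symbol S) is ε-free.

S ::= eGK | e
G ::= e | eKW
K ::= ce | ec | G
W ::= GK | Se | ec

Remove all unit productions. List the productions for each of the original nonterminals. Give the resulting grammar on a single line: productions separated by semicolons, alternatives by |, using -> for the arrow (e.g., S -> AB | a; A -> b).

S -> e | eGK; G -> e | eKW; K -> e | ce | ec | eKW; W -> GK | Se | ec

Unit productions: K->G.
Unit pairs (A ⇒* B via units): (K,G).
S: inherits non-unit rules of {S} → e | eGK.
G: inherits non-unit rules of {G} → e | eKW.
K: inherits non-unit rules of {G, K} → ce | e | eKW | ec.
W: inherits non-unit rules of {W} → GK | Se | ec.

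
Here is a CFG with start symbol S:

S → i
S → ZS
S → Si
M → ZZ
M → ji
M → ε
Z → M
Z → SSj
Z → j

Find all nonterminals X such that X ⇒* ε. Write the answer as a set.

{M, Z}

Directly nullable (have an ε-rule): {M}.
Z is nullable via Z -> M (every symbol on the right is already known nullable).
Not nullable: S — each has a terminal in every rule's right-hand side or depends on a non-nullable symbol.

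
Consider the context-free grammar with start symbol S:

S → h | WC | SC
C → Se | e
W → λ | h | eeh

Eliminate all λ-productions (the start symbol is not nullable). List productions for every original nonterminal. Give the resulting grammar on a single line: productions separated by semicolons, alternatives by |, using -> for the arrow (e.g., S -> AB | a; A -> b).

S -> C | h | SC | WC; C -> e | Se; W -> h | eeh

Nullable set: {W}.
S -> WC: W nullable, giving C | WC.
Drop W -> λ.
Unchanged (no nullable symbols): S -> SC; S -> h; C -> Se; C -> e; W -> eeh; W -> h.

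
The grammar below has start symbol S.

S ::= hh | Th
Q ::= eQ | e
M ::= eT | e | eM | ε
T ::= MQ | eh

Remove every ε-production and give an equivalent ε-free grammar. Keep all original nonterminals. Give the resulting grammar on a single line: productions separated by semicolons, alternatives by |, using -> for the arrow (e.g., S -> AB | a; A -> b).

Nullable set: {M}.
Drop M -> ε.
M -> eM: M nullable, giving e | eM.
T -> MQ: M nullable, giving MQ | Q.
Unchanged (no nullable symbols): S -> Th; S -> hh; M -> e; M -> eT; Q -> e; Q -> eQ; T -> eh.

S -> Th | hh; M -> e | eM | eT; Q -> e | eQ; T -> Q | MQ | eh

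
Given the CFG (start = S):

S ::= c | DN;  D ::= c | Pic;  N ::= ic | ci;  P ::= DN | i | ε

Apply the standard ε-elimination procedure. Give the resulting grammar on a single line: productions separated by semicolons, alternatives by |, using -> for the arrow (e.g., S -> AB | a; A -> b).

S -> c | DN; D -> c | ic | Pic; N -> ci | ic; P -> i | DN

Nullable set: {P}.
D -> Pic: P nullable, giving Pic | ic.
Drop P -> ε.
Unchanged (no nullable symbols): S -> DN; S -> c; D -> c; N -> ci; N -> ic; P -> DN; P -> i.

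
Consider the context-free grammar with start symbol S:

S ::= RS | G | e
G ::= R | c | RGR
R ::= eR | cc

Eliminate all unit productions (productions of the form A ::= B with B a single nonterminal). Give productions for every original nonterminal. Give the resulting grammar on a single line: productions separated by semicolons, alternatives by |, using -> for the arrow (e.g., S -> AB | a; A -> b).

S -> c | e | RS | cc | eR | RGR; G -> c | cc | eR | RGR; R -> cc | eR

Unit productions: G->R, S->G.
Unit pairs (A ⇒* B via units): (G,R), (S,G), (S,R).
S: inherits non-unit rules of {G, R, S} → RGR | RS | c | cc | e | eR.
G: inherits non-unit rules of {G, R} → RGR | c | cc | eR.
R: inherits non-unit rules of {R} → cc | eR.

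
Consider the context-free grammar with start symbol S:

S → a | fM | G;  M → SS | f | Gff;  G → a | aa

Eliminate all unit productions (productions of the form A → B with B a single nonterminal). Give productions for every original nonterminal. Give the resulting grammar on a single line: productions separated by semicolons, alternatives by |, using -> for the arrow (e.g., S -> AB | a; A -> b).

S -> a | aa | fM; G -> a | aa; M -> f | SS | Gff

Unit productions: S->G.
Unit pairs (A ⇒* B via units): (S,G).
S: inherits non-unit rules of {G, S} → a | aa | fM.
G: inherits non-unit rules of {G} → a | aa.
M: inherits non-unit rules of {M} → Gff | SS | f.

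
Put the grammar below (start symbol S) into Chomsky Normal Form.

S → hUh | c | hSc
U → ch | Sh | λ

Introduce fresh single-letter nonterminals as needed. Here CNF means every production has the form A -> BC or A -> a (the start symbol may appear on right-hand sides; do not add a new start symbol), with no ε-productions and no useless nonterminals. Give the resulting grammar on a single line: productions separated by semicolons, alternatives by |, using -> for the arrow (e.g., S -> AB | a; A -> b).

S -> c | AA | AC | AD; A -> h; B -> c; C -> SB; D -> UA; U -> BA | SA

Nullable: {U}; after ε-elimination: S -> c | hh | hSc | hUh; U -> Sh | ch.
No unit productions to eliminate.
TERM: introduce B -> c, A -> h and substitute in every rule of length ≥2.
BIN: S -> ASB becomes S -> AC, C -> SB; S -> AUA becomes S -> AD, D -> UA.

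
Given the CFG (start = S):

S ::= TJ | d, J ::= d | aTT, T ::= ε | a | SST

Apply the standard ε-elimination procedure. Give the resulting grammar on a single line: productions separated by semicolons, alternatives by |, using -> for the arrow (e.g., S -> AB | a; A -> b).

S -> J | d | TJ; J -> a | d | aT | aTT; T -> a | SS | SST

Nullable set: {T}.
S -> TJ: T nullable, giving J | TJ.
J -> aTT: T, T nullable, giving a | aT | aTT.
Drop T -> ε.
T -> SST: T nullable, giving SS | SST.
Unchanged (no nullable symbols): S -> d; J -> d; T -> a.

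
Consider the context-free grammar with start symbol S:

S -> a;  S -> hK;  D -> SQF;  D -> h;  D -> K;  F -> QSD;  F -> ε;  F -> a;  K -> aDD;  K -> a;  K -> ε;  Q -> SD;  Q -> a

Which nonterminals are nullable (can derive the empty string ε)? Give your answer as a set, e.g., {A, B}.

{D, F, K}

Directly nullable (have an ε-rule): {F, K}.
D is nullable via D -> K (every symbol on the right is already known nullable).
Not nullable: Q, S — each has a terminal in every rule's right-hand side or depends on a non-nullable symbol.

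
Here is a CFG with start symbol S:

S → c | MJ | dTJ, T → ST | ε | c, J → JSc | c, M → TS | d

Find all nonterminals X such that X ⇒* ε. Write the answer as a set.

{T}

Directly nullable (have an ε-rule): {T}.
Not nullable: J, M, S — each has a terminal in every rule's right-hand side or depends on a non-nullable symbol.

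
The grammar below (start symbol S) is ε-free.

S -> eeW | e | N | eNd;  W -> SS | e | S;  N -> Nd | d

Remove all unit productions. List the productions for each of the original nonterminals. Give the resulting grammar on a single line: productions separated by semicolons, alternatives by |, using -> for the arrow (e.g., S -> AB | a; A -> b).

S -> d | e | Nd | eNd | eeW; N -> d | Nd; W -> d | e | Nd | SS | eNd | eeW

Unit productions: S->N, W->S.
Unit pairs (A ⇒* B via units): (S,N), (W,N), (W,S).
S: inherits non-unit rules of {N, S} → Nd | d | e | eNd | eeW.
N: inherits non-unit rules of {N} → Nd | d.
W: inherits non-unit rules of {N, S, W} → Nd | SS | d | e | eNd | eeW.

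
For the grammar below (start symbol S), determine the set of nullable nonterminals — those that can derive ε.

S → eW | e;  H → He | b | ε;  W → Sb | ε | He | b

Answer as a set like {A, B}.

{H, W}

Directly nullable (have an ε-rule): {H, W}.
Not nullable: S — each has a terminal in every rule's right-hand side or depends on a non-nullable symbol.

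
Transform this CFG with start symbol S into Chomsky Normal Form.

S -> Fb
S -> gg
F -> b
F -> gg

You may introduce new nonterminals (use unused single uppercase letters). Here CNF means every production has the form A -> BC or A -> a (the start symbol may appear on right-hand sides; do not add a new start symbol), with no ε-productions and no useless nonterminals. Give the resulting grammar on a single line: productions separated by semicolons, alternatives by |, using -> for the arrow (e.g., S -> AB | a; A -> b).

No ε-productions.
No unit productions to eliminate.
TERM: introduce B -> b, A -> g and substitute in every rule of length ≥2.

S -> AA | FB; A -> g; B -> b; F -> b | AA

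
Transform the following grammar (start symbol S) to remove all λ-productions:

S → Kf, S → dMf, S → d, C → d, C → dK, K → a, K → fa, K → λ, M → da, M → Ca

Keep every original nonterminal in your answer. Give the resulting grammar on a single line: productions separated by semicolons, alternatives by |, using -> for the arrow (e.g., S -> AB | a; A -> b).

S -> d | f | Kf | dMf; C -> d | dK; K -> a | fa; M -> Ca | da

Nullable set: {K}.
S -> Kf: K nullable, giving Kf | f.
C -> dK: K nullable, giving d | dK.
Drop K -> λ.
Unchanged (no nullable symbols): S -> d; S -> dMf; C -> d; K -> a; K -> fa; M -> Ca; M -> da.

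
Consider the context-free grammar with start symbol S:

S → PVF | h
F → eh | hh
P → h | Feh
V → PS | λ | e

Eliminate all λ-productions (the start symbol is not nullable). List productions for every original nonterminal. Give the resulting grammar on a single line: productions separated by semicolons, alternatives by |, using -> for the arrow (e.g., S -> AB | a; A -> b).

Nullable set: {V}.
S -> PVF: V nullable, giving PF | PVF.
Drop V -> λ.
Unchanged (no nullable symbols): S -> h; F -> eh; F -> hh; P -> Feh; P -> h; V -> PS; V -> e.

S -> h | PF | PVF; F -> eh | hh; P -> h | Feh; V -> e | PS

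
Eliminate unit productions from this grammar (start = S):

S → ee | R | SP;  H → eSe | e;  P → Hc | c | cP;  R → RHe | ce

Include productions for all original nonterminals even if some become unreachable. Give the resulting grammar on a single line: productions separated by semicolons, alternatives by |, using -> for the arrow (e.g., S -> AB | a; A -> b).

Unit productions: S->R.
Unit pairs (A ⇒* B via units): (S,R).
S: inherits non-unit rules of {R, S} → RHe | SP | ce | ee.
H: inherits non-unit rules of {H} → e | eSe.
P: inherits non-unit rules of {P} → Hc | c | cP.
R: inherits non-unit rules of {R} → RHe | ce.

S -> SP | ce | ee | RHe; H -> e | eSe; P -> c | Hc | cP; R -> ce | RHe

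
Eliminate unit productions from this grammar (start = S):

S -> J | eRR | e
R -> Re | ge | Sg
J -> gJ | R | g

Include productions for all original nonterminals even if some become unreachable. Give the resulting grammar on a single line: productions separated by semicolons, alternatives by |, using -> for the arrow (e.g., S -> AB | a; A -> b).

Unit productions: J->R, S->J.
Unit pairs (A ⇒* B via units): (J,R), (S,J), (S,R).
S: inherits non-unit rules of {J, R, S} → Re | Sg | e | eRR | g | gJ | ge.
J: inherits non-unit rules of {J, R} → Re | Sg | g | gJ | ge.
R: inherits non-unit rules of {R} → Re | Sg | ge.

S -> e | g | Re | Sg | gJ | ge | eRR; J -> g | Re | Sg | gJ | ge; R -> Re | Sg | ge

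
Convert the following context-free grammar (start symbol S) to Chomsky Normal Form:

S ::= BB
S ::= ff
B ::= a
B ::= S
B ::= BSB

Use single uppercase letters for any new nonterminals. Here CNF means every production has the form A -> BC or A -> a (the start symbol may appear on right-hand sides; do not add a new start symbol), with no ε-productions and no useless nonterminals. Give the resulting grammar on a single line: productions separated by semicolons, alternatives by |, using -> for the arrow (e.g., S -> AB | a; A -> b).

No ε-productions.
After unit-elimination: S -> BB | ff; B -> a | BB | ff | BSB.
TERM: introduce A -> f and substitute in every rule of length ≥2.
BIN: B -> BSB becomes B -> BC, C -> SB.

S -> AA | BB; A -> f; B -> a | AA | BB | BC; C -> SB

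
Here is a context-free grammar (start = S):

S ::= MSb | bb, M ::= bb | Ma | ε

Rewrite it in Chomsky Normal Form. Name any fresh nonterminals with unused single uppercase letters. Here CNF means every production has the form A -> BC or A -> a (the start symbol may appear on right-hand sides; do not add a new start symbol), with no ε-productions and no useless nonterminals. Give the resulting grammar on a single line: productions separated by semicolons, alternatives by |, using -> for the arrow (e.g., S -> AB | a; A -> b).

S -> BB | MC | SB; A -> a; B -> b; C -> SB; M -> a | BB | MA

Nullable: {M}; after ε-elimination: S -> Sb | bb | MSb; M -> a | Ma | bb.
No unit productions to eliminate.
TERM: introduce A -> a, B -> b and substitute in every rule of length ≥2.
BIN: S -> MSB becomes S -> MC, C -> SB.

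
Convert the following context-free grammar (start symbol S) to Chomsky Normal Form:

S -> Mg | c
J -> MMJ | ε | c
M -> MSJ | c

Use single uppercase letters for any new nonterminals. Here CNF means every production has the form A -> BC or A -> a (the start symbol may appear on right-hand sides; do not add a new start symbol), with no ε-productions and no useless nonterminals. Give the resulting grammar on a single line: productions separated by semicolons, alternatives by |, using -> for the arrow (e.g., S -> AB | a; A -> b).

S -> c | MA; A -> g; B -> MJ; C -> SJ; J -> c | MB | MM; M -> c | MC | MS

Nullable: {J}; after ε-elimination: S -> c | Mg; J -> c | MM | MMJ; M -> c | MS | MSJ.
No unit productions to eliminate.
TERM: introduce A -> g and substitute in every rule of length ≥2.
BIN: J -> MMJ becomes J -> MB, B -> MJ; M -> MSJ becomes M -> MC, C -> SJ.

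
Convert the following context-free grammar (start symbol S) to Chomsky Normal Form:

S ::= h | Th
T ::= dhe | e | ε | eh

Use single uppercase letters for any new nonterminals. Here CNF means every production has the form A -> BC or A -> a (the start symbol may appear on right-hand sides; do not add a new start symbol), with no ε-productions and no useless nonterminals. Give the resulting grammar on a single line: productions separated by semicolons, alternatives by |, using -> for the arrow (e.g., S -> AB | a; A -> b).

Nullable: {T}; after ε-elimination: S -> h | Th; T -> e | eh | dhe.
No unit productions to eliminate.
TERM: introduce B -> d, C -> e, A -> h and substitute in every rule of length ≥2.
BIN: T -> BAC becomes T -> BD, D -> AC.

S -> h | TA; A -> h; B -> d; C -> e; D -> AC; T -> e | BD | CA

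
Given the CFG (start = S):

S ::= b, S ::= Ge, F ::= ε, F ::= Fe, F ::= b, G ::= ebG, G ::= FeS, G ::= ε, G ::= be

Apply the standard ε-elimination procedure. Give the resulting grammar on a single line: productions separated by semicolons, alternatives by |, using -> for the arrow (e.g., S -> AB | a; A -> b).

Nullable set: {F, G}.
S -> Ge: G nullable, giving Ge | e.
Drop F -> ε.
F -> Fe: F nullable, giving Fe | e.
Drop G -> ε.
G -> FeS: F nullable, giving FeS | eS.
G -> ebG: G nullable, giving eb | ebG.
Unchanged (no nullable symbols): S -> b; F -> b; G -> be.

S -> b | e | Ge; F -> b | e | Fe; G -> be | eS | eb | FeS | ebG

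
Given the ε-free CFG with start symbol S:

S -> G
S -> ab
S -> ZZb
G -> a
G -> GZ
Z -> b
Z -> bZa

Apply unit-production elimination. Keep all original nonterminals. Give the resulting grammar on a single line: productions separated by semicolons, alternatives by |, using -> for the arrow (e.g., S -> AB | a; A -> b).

S -> a | GZ | ab | ZZb; G -> a | GZ; Z -> b | bZa

Unit productions: S->G.
Unit pairs (A ⇒* B via units): (S,G).
S: inherits non-unit rules of {G, S} → GZ | ZZb | a | ab.
G: inherits non-unit rules of {G} → GZ | a.
Z: inherits non-unit rules of {Z} → b | bZa.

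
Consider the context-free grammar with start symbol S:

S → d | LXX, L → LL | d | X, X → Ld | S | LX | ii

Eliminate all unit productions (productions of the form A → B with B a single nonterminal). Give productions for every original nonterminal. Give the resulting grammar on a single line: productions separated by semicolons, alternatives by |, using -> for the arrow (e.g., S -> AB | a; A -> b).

Unit productions: L->X, X->S.
Unit pairs (A ⇒* B via units): (L,S), (L,X), (X,S).
S: inherits non-unit rules of {S} → LXX | d.
L: inherits non-unit rules of {L, S, X} → LL | LX | LXX | Ld | d | ii.
X: inherits non-unit rules of {S, X} → LX | LXX | Ld | d | ii.

S -> d | LXX; L -> d | LL | LX | Ld | ii | LXX; X -> d | LX | Ld | ii | LXX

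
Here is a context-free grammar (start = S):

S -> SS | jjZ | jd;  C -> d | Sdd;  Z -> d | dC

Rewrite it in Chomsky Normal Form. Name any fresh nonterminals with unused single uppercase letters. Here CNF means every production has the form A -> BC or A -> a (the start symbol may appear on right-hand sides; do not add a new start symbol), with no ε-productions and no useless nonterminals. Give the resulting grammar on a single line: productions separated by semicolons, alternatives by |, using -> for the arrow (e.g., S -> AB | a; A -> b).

No ε-productions.
No unit productions to eliminate.
TERM: introduce A -> d, B -> j and substitute in every rule of length ≥2.
BIN: C -> SAA becomes C -> SD, D -> AA; S -> BBZ becomes S -> BE, E -> BZ.

S -> BA | BE | SS; A -> d; B -> j; C -> d | SD; D -> AA; E -> BZ; Z -> d | AC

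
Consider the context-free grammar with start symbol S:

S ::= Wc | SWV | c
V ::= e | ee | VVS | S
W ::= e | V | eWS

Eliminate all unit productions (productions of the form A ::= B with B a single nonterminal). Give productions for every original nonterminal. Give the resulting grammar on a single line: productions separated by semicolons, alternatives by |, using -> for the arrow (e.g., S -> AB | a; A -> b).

Unit productions: V->S, W->V.
Unit pairs (A ⇒* B via units): (V,S), (W,S), (W,V).
S: inherits non-unit rules of {S} → SWV | Wc | c.
V: inherits non-unit rules of {S, V} → SWV | VVS | Wc | c | e | ee.
W: inherits non-unit rules of {S, V, W} → SWV | VVS | Wc | c | e | eWS | ee.

S -> c | Wc | SWV; V -> c | e | Wc | ee | SWV | VVS; W -> c | e | Wc | ee | SWV | VVS | eWS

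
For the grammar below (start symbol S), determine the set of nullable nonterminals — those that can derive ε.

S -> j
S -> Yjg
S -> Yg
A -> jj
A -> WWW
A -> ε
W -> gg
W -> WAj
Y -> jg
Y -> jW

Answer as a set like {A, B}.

{A}

Directly nullable (have an ε-rule): {A}.
Not nullable: S, W, Y — each has a terminal in every rule's right-hand side or depends on a non-nullable symbol.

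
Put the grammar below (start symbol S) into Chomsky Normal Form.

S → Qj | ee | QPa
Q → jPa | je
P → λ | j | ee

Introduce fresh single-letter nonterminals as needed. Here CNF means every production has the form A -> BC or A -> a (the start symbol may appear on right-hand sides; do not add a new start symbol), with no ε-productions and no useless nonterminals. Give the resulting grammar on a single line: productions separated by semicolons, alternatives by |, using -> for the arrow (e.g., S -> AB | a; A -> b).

S -> AA | QB | QC | QE; A -> e; B -> j; C -> a; D -> PC; E -> PC; P -> j | AA; Q -> BA | BC | BD

Nullable: {P}; after ε-elimination: S -> Qa | Qj | ee | QPa; P -> j | ee; Q -> ja | je | jPa.
No unit productions to eliminate.
TERM: introduce C -> a, A -> e, B -> j and substitute in every rule of length ≥2.
BIN: Q -> BPC becomes Q -> BD, D -> PC; S -> QPC becomes S -> QE, E -> PC.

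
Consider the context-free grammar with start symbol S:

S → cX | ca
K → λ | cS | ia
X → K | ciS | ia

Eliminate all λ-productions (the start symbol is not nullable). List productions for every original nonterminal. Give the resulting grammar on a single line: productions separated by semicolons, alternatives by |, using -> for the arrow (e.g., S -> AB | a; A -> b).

S -> c | cX | ca; K -> cS | ia; X -> K | ia | ciS

Nullable set: {K, X}.
S -> cX: X nullable, giving c | cX.
Drop K -> λ.
X -> K: K nullable, giving K.
Unchanged (no nullable symbols): S -> ca; K -> cS; K -> ia; X -> ciS; X -> ia.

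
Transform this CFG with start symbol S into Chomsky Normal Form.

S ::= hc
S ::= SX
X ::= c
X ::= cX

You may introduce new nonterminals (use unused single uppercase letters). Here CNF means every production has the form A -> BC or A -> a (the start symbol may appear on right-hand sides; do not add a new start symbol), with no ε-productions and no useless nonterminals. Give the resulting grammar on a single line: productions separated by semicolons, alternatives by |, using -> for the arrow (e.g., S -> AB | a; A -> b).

S -> AB | SX; A -> h; B -> c; X -> c | BX

No ε-productions.
No unit productions to eliminate.
TERM: introduce B -> c, A -> h and substitute in every rule of length ≥2.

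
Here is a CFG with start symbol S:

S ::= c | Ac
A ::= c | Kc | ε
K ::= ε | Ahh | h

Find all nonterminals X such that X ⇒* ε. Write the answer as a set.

Directly nullable (have an ε-rule): {A, K}.
Not nullable: S — each has a terminal in every rule's right-hand side or depends on a non-nullable symbol.

{A, K}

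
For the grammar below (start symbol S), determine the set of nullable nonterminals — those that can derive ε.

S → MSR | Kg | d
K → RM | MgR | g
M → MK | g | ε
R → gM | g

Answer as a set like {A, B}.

{M}

Directly nullable (have an ε-rule): {M}.
Not nullable: K, R, S — each has a terminal in every rule's right-hand side or depends on a non-nullable symbol.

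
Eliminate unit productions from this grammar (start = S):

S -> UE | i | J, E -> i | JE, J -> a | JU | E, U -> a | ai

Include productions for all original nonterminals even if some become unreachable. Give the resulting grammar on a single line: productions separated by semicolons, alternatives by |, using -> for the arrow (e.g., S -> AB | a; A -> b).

Unit productions: J->E, S->J.
Unit pairs (A ⇒* B via units): (J,E), (S,E), (S,J).
S: inherits non-unit rules of {E, J, S} → JE | JU | UE | a | i.
E: inherits non-unit rules of {E} → JE | i.
J: inherits non-unit rules of {E, J} → JE | JU | a | i.
U: inherits non-unit rules of {U} → a | ai.

S -> a | i | JE | JU | UE; E -> i | JE; J -> a | i | JE | JU; U -> a | ai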